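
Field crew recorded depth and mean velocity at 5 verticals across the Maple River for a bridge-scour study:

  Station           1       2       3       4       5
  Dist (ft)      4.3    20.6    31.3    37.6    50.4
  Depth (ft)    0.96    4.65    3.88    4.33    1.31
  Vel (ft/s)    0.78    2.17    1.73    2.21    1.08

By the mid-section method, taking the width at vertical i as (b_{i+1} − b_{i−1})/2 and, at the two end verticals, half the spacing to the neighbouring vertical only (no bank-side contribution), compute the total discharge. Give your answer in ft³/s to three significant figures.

300 ft³/s

w_1 = (20.6 − 4.3)/2 = 8.15 ft; q_1 = 0.78 × 0.96 × 8.15 = 6.103 ft³/s
w_2 = (31.3 − 4.3)/2 = 13.5 ft; q_2 = 2.17 × 4.65 × 13.5 = 136.2 ft³/s
w_3 = (37.6 − 20.6)/2 = 8.5 ft; q_3 = 1.73 × 3.88 × 8.5 = 57.06 ft³/s
w_4 = (50.4 − 31.3)/2 = 9.55 ft; q_4 = 2.21 × 4.33 × 9.55 = 91.39 ft³/s
w_5 = (50.4 − 37.6)/2 = 6.4 ft; q_5 = 1.08 × 1.31 × 6.4 = 9.055 ft³/s
Q = Σ qᵢ = 299.8 ft³/s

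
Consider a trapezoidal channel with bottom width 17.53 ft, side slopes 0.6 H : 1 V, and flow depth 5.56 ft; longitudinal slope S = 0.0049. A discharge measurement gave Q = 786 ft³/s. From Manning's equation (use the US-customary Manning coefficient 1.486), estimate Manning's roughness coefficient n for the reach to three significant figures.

0.0374

A = (b + z·y)·y = (17.53 + 0.6×5.56)×5.56 = 116.0 ft²
P = b + 2y√(1+z²) = 17.53 + 2×5.56×√(1+0.6²) = 30.50 ft
R = A/P = 116.0/30.50 = 3.804 ft
n = (1.486/Q)·A·R^(2/3)·S^(1/2) = (1.486/786) × 116.0 × 2.437 × 0.07000 = 0.03741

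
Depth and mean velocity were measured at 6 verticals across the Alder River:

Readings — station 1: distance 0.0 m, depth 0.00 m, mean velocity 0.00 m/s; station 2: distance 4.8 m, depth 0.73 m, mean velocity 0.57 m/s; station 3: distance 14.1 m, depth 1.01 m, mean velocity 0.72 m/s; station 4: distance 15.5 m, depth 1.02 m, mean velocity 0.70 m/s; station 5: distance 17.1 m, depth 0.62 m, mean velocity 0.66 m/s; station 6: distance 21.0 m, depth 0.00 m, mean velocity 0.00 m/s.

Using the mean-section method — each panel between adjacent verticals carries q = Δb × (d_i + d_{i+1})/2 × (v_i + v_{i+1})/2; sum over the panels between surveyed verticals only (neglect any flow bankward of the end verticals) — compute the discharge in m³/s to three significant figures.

8.02 m³/s

Panel 1-2: Δb = 4.8 m, d̄ = (0.00+0.73)/2 = 0.365, v̄ = (0.00+0.57)/2 = 0.285 → q = 4.8×0.365×0.285 = 0.4993 m³/s
Panel 2-3: Δb = 9.3 m, d̄ = (0.73+1.01)/2 = 0.87, v̄ = (0.57+0.72)/2 = 0.645 → q = 9.3×0.87×0.645 = 5.219 m³/s
Panel 3-4: Δb = 1.4 m, d̄ = (1.01+1.02)/2 = 1.015, v̄ = (0.72+0.70)/2 = 0.71 → q = 1.4×1.015×0.71 = 1.009 m³/s
Panel 4-5: Δb = 1.6 m, d̄ = (1.02+0.62)/2 = 0.82, v̄ = (0.70+0.66)/2 = 0.68 → q = 1.6×0.82×0.68 = 0.8922 m³/s
Panel 5-6: Δb = 3.9 m, d̄ = (0.62+0.00)/2 = 0.31, v̄ = (0.66+0.00)/2 = 0.33 → q = 3.9×0.31×0.33 = 0.3990 m³/s
Q = Σ q = 8.018 m³/s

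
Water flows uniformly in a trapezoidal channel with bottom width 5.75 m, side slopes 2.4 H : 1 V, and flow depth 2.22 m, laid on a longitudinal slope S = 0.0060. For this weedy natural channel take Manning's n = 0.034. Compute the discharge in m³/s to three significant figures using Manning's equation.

70.9 m³/s

A = (b + z·y)·y = (5.75 + 2.4×2.22)×2.22 = 24.59 m²
P = b + 2y√(1+z²) = 5.75 + 2×2.22×√(1+2.4²) = 17.29 m
R = A/P = 24.59/17.29 = 1.422 m
Q = (1/n)·A·R^(2/3)·S^(1/2) = (1/0.034) × 24.59 × 1.422^(2/3) × 0.0060^(1/2) = 70.85 m³/s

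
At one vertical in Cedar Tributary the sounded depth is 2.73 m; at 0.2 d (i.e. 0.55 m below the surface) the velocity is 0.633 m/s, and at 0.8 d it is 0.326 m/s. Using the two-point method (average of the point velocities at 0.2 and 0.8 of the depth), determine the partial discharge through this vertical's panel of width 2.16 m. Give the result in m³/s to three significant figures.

v̄ = (0.633 + 0.326) / 2 = 0.4795 m/s
q = v̄ × d × w = 0.4795 × 2.73 × 2.16 = 2.828 m³/s

2.83 m³/s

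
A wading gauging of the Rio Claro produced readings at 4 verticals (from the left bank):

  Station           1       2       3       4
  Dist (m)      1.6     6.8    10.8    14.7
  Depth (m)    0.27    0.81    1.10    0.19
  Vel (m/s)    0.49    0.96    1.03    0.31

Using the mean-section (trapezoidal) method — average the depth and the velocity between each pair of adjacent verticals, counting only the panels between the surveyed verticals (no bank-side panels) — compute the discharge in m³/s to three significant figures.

7.52 m³/s

Panel 1-2: Δb = 5.2 m, d̄ = (0.27+0.81)/2 = 0.54, v̄ = (0.49+0.96)/2 = 0.725 → q = 5.2×0.54×0.725 = 2.036 m³/s
Panel 2-3: Δb = 4 m, d̄ = (0.81+1.10)/2 = 0.955, v̄ = (0.96+1.03)/2 = 0.995 → q = 4×0.955×0.995 = 3.801 m³/s
Panel 3-4: Δb = 3.9 m, d̄ = (1.10+0.19)/2 = 0.645, v̄ = (1.03+0.31)/2 = 0.67 → q = 3.9×0.645×0.67 = 1.685 m³/s
Q = Σ q = 7.522 m³/s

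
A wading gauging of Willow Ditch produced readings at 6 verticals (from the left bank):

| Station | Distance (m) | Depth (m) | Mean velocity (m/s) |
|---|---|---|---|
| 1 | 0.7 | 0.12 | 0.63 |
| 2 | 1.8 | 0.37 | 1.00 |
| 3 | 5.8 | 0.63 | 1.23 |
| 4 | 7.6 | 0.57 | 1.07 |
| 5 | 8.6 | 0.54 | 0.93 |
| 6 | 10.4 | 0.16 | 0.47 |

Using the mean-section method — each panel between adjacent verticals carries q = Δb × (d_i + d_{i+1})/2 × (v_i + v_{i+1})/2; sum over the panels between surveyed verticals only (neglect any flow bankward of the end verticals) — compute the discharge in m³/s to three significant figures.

4.69 m³/s

Panel 1-2: Δb = 1.1 m, d̄ = (0.12+0.37)/2 = 0.245, v̄ = (0.63+1.00)/2 = 0.815 → q = 1.1×0.245×0.815 = 0.2196 m³/s
Panel 2-3: Δb = 4 m, d̄ = (0.37+0.63)/2 = 0.5, v̄ = (1.00+1.23)/2 = 1.115 → q = 4×0.5×1.115 = 2.230 m³/s
Panel 3-4: Δb = 1.8 m, d̄ = (0.63+0.57)/2 = 0.6, v̄ = (1.23+1.07)/2 = 1.15 → q = 1.8×0.6×1.15 = 1.242 m³/s
Panel 4-5: Δb = 1 m, d̄ = (0.57+0.54)/2 = 0.555, v̄ = (1.07+0.93)/2 = 1 → q = 1×0.555×1 = 0.5550 m³/s
Panel 5-6: Δb = 1.8 m, d̄ = (0.54+0.16)/2 = 0.35, v̄ = (0.93+0.47)/2 = 0.7 → q = 1.8×0.35×0.7 = 0.4410 m³/s
Q = Σ q = 4.688 m³/s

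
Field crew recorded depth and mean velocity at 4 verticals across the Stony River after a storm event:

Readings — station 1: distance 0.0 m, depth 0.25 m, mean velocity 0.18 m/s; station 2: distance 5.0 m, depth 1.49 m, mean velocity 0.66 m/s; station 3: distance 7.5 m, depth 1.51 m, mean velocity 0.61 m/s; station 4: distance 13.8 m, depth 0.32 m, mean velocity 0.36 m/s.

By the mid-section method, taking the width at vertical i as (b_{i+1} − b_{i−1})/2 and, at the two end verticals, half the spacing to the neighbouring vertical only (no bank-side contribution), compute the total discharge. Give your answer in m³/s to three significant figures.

8.22 m³/s

w_1 = (5.0 − 0.0)/2 = 2.5 m; q_1 = 0.18 × 0.25 × 2.5 = 0.1125 m³/s
w_2 = (7.5 − 0.0)/2 = 3.75 m; q_2 = 0.66 × 1.49 × 3.75 = 3.688 m³/s
w_3 = (13.8 − 5.0)/2 = 4.4 m; q_3 = 0.61 × 1.51 × 4.4 = 4.053 m³/s
w_4 = (13.8 − 7.5)/2 = 3.15 m; q_4 = 0.36 × 0.32 × 3.15 = 0.3629 m³/s
Q = Σ qᵢ = 8.216 m³/s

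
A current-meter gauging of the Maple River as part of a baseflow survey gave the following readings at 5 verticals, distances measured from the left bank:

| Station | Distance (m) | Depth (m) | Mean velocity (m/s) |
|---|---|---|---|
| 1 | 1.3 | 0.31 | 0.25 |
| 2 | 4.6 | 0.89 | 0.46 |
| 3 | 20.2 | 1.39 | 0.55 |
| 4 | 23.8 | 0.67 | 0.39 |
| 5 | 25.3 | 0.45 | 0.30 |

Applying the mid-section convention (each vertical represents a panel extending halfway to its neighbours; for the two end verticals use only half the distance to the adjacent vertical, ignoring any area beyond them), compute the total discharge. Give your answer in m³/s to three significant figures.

12.1 m³/s

w_1 = (4.6 − 1.3)/2 = 1.65 m; q_1 = 0.25 × 0.31 × 1.65 = 0.1279 m³/s
w_2 = (20.2 − 1.3)/2 = 9.45 m; q_2 = 0.46 × 0.89 × 9.45 = 3.869 m³/s
w_3 = (23.8 − 4.6)/2 = 9.6 m; q_3 = 0.55 × 1.39 × 9.6 = 7.339 m³/s
w_4 = (25.3 − 20.2)/2 = 2.55 m; q_4 = 0.39 × 0.67 × 2.55 = 0.6663 m³/s
w_5 = (25.3 − 23.8)/2 = 0.75 m; q_5 = 0.30 × 0.45 × 0.75 = 0.1013 m³/s
Q = Σ qᵢ = 12.10 m³/s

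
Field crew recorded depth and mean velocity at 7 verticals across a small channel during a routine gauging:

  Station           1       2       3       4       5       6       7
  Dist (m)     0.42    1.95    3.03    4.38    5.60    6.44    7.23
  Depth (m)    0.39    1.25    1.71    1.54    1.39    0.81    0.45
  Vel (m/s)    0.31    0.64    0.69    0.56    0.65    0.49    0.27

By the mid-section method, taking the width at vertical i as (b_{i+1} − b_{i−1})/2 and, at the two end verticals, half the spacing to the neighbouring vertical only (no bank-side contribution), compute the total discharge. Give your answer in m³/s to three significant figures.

w_1 = (1.95 − 0.42)/2 = 0.765 m; q_1 = 0.31 × 0.39 × 0.765 = 0.09249 m³/s
w_2 = (3.03 − 0.42)/2 = 1.305 m; q_2 = 0.64 × 1.25 × 1.305 = 1.044 m³/s
w_3 = (4.38 − 1.95)/2 = 1.215 m; q_3 = 0.69 × 1.71 × 1.215 = 1.434 m³/s
w_4 = (5.60 − 3.03)/2 = 1.285 m; q_4 = 0.56 × 1.54 × 1.285 = 1.108 m³/s
w_5 = (6.44 − 4.38)/2 = 1.03 m; q_5 = 0.65 × 1.39 × 1.03 = 0.9306 m³/s
w_6 = (7.23 − 5.60)/2 = 0.815 m; q_6 = 0.49 × 0.81 × 0.815 = 0.3235 m³/s
w_7 = (7.23 − 6.44)/2 = 0.395 m; q_7 = 0.27 × 0.45 × 0.395 = 0.04799 m³/s
Q = Σ qᵢ = 4.980 m³/s

4.98 m³/s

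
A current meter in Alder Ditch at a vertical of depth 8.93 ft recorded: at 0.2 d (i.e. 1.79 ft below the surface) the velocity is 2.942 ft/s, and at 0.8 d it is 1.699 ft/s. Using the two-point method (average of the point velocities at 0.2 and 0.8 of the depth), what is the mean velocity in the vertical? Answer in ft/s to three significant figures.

2.32 ft/s

v̄ = (2.942 + 1.699) / 2 = 2.321 ft/s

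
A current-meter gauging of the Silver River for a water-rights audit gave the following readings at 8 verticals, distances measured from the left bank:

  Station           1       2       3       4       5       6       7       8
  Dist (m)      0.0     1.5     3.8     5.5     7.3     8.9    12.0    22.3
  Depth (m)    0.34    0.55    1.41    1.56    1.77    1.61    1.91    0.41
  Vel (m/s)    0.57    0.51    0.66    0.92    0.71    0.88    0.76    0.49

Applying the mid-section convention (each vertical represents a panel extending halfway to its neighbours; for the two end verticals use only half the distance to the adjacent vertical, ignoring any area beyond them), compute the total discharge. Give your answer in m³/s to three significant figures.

21.3 m³/s

w_1 = (1.5 − 0.0)/2 = 0.75 m; q_1 = 0.57 × 0.34 × 0.75 = 0.1454 m³/s
w_2 = (3.8 − 0.0)/2 = 1.9 m; q_2 = 0.51 × 0.55 × 1.9 = 0.5330 m³/s
w_3 = (5.5 − 1.5)/2 = 2 m; q_3 = 0.66 × 1.41 × 2 = 1.861 m³/s
w_4 = (7.3 − 3.8)/2 = 1.75 m; q_4 = 0.92 × 1.56 × 1.75 = 2.512 m³/s
w_5 = (8.9 − 5.5)/2 = 1.7 m; q_5 = 0.71 × 1.77 × 1.7 = 2.136 m³/s
w_6 = (12.0 − 7.3)/2 = 2.35 m; q_6 = 0.88 × 1.61 × 2.35 = 3.329 m³/s
w_7 = (22.3 − 8.9)/2 = 6.7 m; q_7 = 0.76 × 1.91 × 6.7 = 9.726 m³/s
w_8 = (22.3 − 12.0)/2 = 5.15 m; q_8 = 0.49 × 0.41 × 5.15 = 1.035 m³/s
Q = Σ qᵢ = 21.28 m³/s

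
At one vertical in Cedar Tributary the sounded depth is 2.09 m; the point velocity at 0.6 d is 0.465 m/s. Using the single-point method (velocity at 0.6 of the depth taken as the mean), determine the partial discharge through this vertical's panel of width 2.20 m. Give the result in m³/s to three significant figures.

v̄ = v₀.₆ = 0.465 m/s
q = v̄ × d × w = 0.4650 × 2.09 × 2.20 = 2.138 m³/s

2.14 m³/s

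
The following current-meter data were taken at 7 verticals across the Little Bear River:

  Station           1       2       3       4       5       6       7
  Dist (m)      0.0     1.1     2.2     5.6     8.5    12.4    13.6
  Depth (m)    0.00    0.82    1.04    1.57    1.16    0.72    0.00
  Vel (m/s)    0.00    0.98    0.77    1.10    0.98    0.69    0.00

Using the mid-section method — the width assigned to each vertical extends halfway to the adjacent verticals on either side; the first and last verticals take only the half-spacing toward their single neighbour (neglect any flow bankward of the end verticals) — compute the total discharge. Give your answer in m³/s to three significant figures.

w_2 = (2.2 − 0.0)/2 = 1.1 m; q_2 = 0.98 × 0.82 × 1.1 = 0.8840 m³/s
w_3 = (5.6 − 1.1)/2 = 2.25 m; q_3 = 0.77 × 1.04 × 2.25 = 1.802 m³/s
w_4 = (8.5 − 2.2)/2 = 3.15 m; q_4 = 1.10 × 1.57 × 3.15 = 5.440 m³/s
w_5 = (12.4 − 5.6)/2 = 3.4 m; q_5 = 0.98 × 1.16 × 3.4 = 3.865 m³/s
w_6 = (13.6 − 8.5)/2 = 2.55 m; q_6 = 0.69 × 0.72 × 2.55 = 1.267 m³/s
Stations 1, 7 contribute zero (depth or velocity is 0).
Q = Σ qᵢ = 13.26 m³/s

13.3 m³/s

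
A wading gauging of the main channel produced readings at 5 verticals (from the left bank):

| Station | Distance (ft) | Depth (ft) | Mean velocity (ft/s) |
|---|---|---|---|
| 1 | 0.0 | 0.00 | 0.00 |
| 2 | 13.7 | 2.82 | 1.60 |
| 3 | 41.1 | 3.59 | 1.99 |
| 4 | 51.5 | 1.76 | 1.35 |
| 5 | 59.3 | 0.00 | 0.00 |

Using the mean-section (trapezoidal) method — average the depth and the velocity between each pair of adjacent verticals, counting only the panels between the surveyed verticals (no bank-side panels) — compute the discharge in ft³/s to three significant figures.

Panel 1-2: Δb = 13.7 ft, d̄ = (0.00+2.82)/2 = 1.41, v̄ = (0.00+1.60)/2 = 0.8 → q = 13.7×1.41×0.8 = 15.45 ft³/s
Panel 2-3: Δb = 27.4 ft, d̄ = (2.82+3.59)/2 = 3.205, v̄ = (1.60+1.99)/2 = 1.795 → q = 27.4×3.205×1.795 = 157.6 ft³/s
Panel 3-4: Δb = 10.4 ft, d̄ = (3.59+1.76)/2 = 2.675, v̄ = (1.99+1.35)/2 = 1.67 → q = 10.4×2.675×1.67 = 46.46 ft³/s
Panel 4-5: Δb = 7.8 ft, d̄ = (1.76+0.00)/2 = 0.88, v̄ = (1.35+0.00)/2 = 0.675 → q = 7.8×0.88×0.675 = 4.633 ft³/s
Q = Σ q = 224.2 ft³/s

224 ft³/s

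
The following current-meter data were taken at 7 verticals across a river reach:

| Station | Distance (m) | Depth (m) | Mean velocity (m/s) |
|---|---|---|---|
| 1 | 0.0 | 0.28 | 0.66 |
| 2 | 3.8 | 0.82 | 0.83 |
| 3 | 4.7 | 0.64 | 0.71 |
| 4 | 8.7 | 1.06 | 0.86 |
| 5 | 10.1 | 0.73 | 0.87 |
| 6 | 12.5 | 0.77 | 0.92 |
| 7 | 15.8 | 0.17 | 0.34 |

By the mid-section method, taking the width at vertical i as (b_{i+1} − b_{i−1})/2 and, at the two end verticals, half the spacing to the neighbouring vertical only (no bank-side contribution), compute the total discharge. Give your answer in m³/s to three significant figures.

8.85 m³/s

w_1 = (3.8 − 0.0)/2 = 1.9 m; q_1 = 0.66 × 0.28 × 1.9 = 0.3511 m³/s
w_2 = (4.7 − 0.0)/2 = 2.35 m; q_2 = 0.83 × 0.82 × 2.35 = 1.599 m³/s
w_3 = (8.7 − 3.8)/2 = 2.45 m; q_3 = 0.71 × 0.64 × 2.45 = 1.113 m³/s
w_4 = (10.1 − 4.7)/2 = 2.7 m; q_4 = 0.86 × 1.06 × 2.7 = 2.461 m³/s
w_5 = (12.5 − 8.7)/2 = 1.9 m; q_5 = 0.87 × 0.73 × 1.9 = 1.207 m³/s
w_6 = (15.8 − 10.1)/2 = 2.85 m; q_6 = 0.92 × 0.77 × 2.85 = 2.019 m³/s
w_7 = (15.8 − 12.5)/2 = 1.65 m; q_7 = 0.34 × 0.17 × 1.65 = 0.09537 m³/s
Q = Σ qᵢ = 8.846 m³/s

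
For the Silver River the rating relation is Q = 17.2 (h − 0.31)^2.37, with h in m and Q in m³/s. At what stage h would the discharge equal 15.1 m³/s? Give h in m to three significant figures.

1.26 m

h − h₀ = (Q/C)^(1/b) = (15.1/17.2)^(1/2.37) = 0.9465 m
h = 0.31 + 0.9465 = 1.257 m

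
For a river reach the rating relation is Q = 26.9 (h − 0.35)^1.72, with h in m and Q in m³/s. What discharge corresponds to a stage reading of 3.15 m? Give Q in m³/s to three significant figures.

Q = 26.9 × (3.15 − 0.35)^1.72 = 26.9 × 2.8^1.72 = 158.1 m³/s

158 m³/s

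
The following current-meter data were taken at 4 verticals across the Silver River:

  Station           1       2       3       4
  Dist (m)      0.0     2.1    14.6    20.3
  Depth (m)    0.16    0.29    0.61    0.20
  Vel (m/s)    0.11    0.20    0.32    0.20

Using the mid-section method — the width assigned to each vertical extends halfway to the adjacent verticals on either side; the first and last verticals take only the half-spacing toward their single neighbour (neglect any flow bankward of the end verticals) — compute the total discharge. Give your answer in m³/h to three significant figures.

8400 m³/h

w_1 = (2.1 − 0.0)/2 = 1.05 m; q_1 = 0.11 × 0.16 × 1.05 = 0.01848 m³/s
w_2 = (14.6 − 0.0)/2 = 7.3 m; q_2 = 0.20 × 0.29 × 7.3 = 0.4234 m³/s
w_3 = (20.3 − 2.1)/2 = 9.1 m; q_3 = 0.32 × 0.61 × 9.1 = 1.776 m³/s
w_4 = (20.3 − 14.6)/2 = 2.85 m; q_4 = 0.20 × 0.20 × 2.85 = 0.1140 m³/s
Q = Σ qᵢ = 2.332 m³/s
= 2.332 × 3600 = 8396 m³/h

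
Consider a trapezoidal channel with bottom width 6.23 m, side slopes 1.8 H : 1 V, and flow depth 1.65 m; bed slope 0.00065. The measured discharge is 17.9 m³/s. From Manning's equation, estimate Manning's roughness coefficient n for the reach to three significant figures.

A = (b + z·y)·y = (6.23 + 1.8×1.65)×1.65 = 15.18 m²
P = b + 2y√(1+z²) = 6.23 + 2×1.65×√(1+1.8²) = 13.03 m
R = A/P = 15.18/13.03 = 1.165 m
n = (1/Q)·A·R^(2/3)·S^(1/2) = (1/17.9) × 15.18 × 1.107 × 0.02550 = 0.02394

0.0239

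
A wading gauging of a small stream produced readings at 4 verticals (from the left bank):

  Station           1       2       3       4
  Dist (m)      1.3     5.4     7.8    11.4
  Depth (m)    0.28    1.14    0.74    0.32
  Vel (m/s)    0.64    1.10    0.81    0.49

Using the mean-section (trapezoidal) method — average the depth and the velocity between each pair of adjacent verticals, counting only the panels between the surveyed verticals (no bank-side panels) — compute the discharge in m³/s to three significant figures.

Panel 1-2: Δb = 4.1 m, d̄ = (0.28+1.14)/2 = 0.71, v̄ = (0.64+1.10)/2 = 0.87 → q = 4.1×0.71×0.87 = 2.533 m³/s
Panel 2-3: Δb = 2.4 m, d̄ = (1.14+0.74)/2 = 0.94, v̄ = (1.10+0.81)/2 = 0.955 → q = 2.4×0.94×0.955 = 2.154 m³/s
Panel 3-4: Δb = 3.6 m, d̄ = (0.74+0.32)/2 = 0.53, v̄ = (0.81+0.49)/2 = 0.65 → q = 3.6×0.53×0.65 = 1.240 m³/s
Q = Σ q = 5.927 m³/s

5.93 m³/s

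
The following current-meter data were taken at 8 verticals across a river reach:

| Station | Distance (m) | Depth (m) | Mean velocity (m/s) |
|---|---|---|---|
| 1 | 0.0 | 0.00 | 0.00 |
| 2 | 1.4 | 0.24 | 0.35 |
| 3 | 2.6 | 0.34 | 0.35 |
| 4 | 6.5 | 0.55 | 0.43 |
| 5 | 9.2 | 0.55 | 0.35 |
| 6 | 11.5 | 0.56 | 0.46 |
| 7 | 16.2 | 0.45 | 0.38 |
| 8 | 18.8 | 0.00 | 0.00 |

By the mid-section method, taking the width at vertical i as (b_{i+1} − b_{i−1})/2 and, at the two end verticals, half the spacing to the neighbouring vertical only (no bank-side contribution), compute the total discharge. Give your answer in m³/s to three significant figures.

3.20 m³/s

w_2 = (2.6 − 0.0)/2 = 1.3 m; q_2 = 0.35 × 0.24 × 1.3 = 0.1092 m³/s
w_3 = (6.5 − 1.4)/2 = 2.55 m; q_3 = 0.35 × 0.34 × 2.55 = 0.3035 m³/s
w_4 = (9.2 − 2.6)/2 = 3.3 m; q_4 = 0.43 × 0.55 × 3.3 = 0.7805 m³/s
w_5 = (11.5 − 6.5)/2 = 2.5 m; q_5 = 0.35 × 0.55 × 2.5 = 0.4813 m³/s
w_6 = (16.2 − 9.2)/2 = 3.5 m; q_6 = 0.46 × 0.56 × 3.5 = 0.9016 m³/s
w_7 = (18.8 − 11.5)/2 = 3.65 m; q_7 = 0.38 × 0.45 × 3.65 = 0.6242 m³/s
Stations 1, 8 contribute zero (depth or velocity is 0).
Q = Σ qᵢ = 3.200 m³/s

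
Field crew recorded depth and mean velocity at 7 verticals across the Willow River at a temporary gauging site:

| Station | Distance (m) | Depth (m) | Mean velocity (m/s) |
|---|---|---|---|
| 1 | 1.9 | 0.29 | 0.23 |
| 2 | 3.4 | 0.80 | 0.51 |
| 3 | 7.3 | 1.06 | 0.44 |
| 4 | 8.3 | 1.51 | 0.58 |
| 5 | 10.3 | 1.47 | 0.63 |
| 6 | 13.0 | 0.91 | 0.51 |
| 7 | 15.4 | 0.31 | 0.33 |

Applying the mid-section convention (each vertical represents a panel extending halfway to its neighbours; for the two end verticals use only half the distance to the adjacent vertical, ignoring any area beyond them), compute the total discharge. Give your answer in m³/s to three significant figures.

w_1 = (3.4 − 1.9)/2 = 0.75 m; q_1 = 0.23 × 0.29 × 0.75 = 0.05003 m³/s
w_2 = (7.3 − 1.9)/2 = 2.7 m; q_2 = 0.51 × 0.80 × 2.7 = 1.102 m³/s
w_3 = (8.3 − 3.4)/2 = 2.45 m; q_3 = 0.44 × 1.06 × 2.45 = 1.143 m³/s
w_4 = (10.3 − 7.3)/2 = 1.5 m; q_4 = 0.58 × 1.51 × 1.5 = 1.314 m³/s
w_5 = (13.0 − 8.3)/2 = 2.35 m; q_5 = 0.63 × 1.47 × 2.35 = 2.176 m³/s
w_6 = (15.4 − 10.3)/2 = 2.55 m; q_6 = 0.51 × 0.91 × 2.55 = 1.183 m³/s
w_7 = (15.4 − 13.0)/2 = 1.2 m; q_7 = 0.33 × 0.31 × 1.2 = 0.1228 m³/s
Q = Σ qᵢ = 7.091 m³/s

7.09 m³/s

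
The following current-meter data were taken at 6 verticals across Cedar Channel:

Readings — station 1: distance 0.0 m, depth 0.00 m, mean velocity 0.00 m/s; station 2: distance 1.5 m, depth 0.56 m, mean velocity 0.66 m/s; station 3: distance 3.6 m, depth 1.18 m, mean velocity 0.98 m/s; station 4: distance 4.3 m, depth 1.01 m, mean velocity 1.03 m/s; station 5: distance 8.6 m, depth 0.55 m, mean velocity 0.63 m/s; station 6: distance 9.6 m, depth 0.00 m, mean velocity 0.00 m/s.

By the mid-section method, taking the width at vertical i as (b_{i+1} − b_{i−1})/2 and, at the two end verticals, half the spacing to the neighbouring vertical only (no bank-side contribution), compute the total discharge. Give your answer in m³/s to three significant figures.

w_2 = (3.6 − 0.0)/2 = 1.8 m; q_2 = 0.66 × 0.56 × 1.8 = 0.6653 m³/s
w_3 = (4.3 − 1.5)/2 = 1.4 m; q_3 = 0.98 × 1.18 × 1.4 = 1.619 m³/s
w_4 = (8.6 − 3.6)/2 = 2.5 m; q_4 = 1.03 × 1.01 × 2.5 = 2.601 m³/s
w_5 = (9.6 − 4.3)/2 = 2.65 m; q_5 = 0.63 × 0.55 × 2.65 = 0.9182 m³/s
Stations 1, 6 contribute zero (depth or velocity is 0).
Q = Σ qᵢ = 5.803 m³/s

5.80 m³/s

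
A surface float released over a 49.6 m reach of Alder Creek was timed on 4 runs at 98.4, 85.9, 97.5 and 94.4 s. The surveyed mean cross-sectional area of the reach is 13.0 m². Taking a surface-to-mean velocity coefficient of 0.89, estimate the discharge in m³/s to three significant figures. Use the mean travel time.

t̄ = (98.4 + 85.9 + 97.5 + 94.4) / 4 = 94.05 s
v_surface = L / t̄ = 49.6 / 94.05 = 0.5274 m/s
v_mean = 0.89 × 0.5274 = 0.4694 m/s
Q = A × v_mean = 13.0 × 0.4694 = 6.102 m³/s

6.10 m³/s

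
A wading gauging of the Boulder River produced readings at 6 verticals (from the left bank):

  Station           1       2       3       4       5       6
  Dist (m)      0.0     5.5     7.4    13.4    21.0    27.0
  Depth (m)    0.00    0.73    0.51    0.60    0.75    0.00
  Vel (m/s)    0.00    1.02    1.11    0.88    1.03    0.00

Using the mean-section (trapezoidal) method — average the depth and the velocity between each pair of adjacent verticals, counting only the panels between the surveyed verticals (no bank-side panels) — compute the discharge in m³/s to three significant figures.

Panel 1-2: Δb = 5.5 m, d̄ = (0.00+0.73)/2 = 0.365, v̄ = (0.00+1.02)/2 = 0.51 → q = 5.5×0.365×0.51 = 1.024 m³/s
Panel 2-3: Δb = 1.9 m, d̄ = (0.73+0.51)/2 = 0.62, v̄ = (1.02+1.11)/2 = 1.065 → q = 1.9×0.62×1.065 = 1.255 m³/s
Panel 3-4: Δb = 6 m, d̄ = (0.51+0.60)/2 = 0.555, v̄ = (1.11+0.88)/2 = 0.995 → q = 6×0.555×0.995 = 3.313 m³/s
Panel 4-5: Δb = 7.6 m, d̄ = (0.60+0.75)/2 = 0.675, v̄ = (0.88+1.03)/2 = 0.955 → q = 7.6×0.675×0.955 = 4.899 m³/s
Panel 5-6: Δb = 6 m, d̄ = (0.75+0.00)/2 = 0.375, v̄ = (1.03+0.00)/2 = 0.515 → q = 6×0.375×0.515 = 1.159 m³/s
Q = Σ q = 11.65 m³/s

11.6 m³/s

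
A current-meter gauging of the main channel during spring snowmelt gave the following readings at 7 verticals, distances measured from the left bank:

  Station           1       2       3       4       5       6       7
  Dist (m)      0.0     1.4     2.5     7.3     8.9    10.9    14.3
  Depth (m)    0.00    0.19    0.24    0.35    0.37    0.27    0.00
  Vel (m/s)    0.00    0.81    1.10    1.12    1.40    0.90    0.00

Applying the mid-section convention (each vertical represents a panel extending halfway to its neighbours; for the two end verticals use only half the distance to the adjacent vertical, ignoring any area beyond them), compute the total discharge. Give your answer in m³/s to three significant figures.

w_2 = (2.5 − 0.0)/2 = 1.25 m; q_2 = 0.81 × 0.19 × 1.25 = 0.1924 m³/s
w_3 = (7.3 − 1.4)/2 = 2.95 m; q_3 = 1.10 × 0.24 × 2.95 = 0.7788 m³/s
w_4 = (8.9 − 2.5)/2 = 3.2 m; q_4 = 1.12 × 0.35 × 3.2 = 1.254 m³/s
w_5 = (10.9 − 7.3)/2 = 1.8 m; q_5 = 1.40 × 0.37 × 1.8 = 0.9324 m³/s
w_6 = (14.3 − 8.9)/2 = 2.7 m; q_6 = 0.90 × 0.27 × 2.7 = 0.6561 m³/s
Stations 1, 7 contribute zero (depth or velocity is 0).
Q = Σ qᵢ = 3.814 m³/s

3.81 m³/s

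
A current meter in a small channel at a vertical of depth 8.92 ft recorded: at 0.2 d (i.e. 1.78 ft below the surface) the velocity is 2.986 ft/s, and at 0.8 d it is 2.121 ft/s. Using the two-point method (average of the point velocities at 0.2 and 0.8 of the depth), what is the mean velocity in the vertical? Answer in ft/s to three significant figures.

v̄ = (2.986 + 2.121) / 2 = 2.554 ft/s

2.55 ft/s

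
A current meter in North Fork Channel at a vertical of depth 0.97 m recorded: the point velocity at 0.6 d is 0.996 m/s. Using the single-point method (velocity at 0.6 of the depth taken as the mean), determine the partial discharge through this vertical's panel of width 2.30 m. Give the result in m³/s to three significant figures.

v̄ = v₀.₆ = 0.996 m/s
q = v̄ × d × w = 0.9960 × 0.97 × 2.30 = 2.222 m³/s

2.22 m³/s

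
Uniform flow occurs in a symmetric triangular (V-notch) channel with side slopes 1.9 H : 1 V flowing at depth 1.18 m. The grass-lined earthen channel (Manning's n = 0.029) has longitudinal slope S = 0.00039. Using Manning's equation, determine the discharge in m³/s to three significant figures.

1.17 m³/s

A = z·y² = 1.9×1.18² = 2.646 m²
P = 2y√(1+z²) = 2×1.18×√(1+1.9²) = 5.067 m
R = A/P = 2.646/5.067 = 0.5221 m
Q = (1/n)·A·R^(2/3)·S^(1/2) = (1/0.029) × 2.646 × 0.5221^(2/3) × 0.00039^(1/2) = 1.168 m³/s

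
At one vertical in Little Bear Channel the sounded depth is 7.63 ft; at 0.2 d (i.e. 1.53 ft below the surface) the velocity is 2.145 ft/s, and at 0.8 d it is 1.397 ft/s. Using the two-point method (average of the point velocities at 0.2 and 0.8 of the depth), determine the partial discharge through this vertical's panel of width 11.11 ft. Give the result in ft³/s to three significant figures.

150 ft³/s

v̄ = (2.145 + 1.397) / 2 = 1.771 ft/s
q = v̄ × d × w = 1.771 × 7.63 × 11.11 = 150.1 ft³/s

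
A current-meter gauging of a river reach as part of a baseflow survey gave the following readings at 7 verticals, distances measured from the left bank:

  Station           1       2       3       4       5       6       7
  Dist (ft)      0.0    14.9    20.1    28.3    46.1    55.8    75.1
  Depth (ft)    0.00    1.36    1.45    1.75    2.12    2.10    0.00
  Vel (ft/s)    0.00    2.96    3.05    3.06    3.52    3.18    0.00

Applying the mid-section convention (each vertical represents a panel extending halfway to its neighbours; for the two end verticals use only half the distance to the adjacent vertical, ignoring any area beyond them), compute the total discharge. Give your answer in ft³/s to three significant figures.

339 ft³/s

w_2 = (20.1 − 0.0)/2 = 10.05 ft; q_2 = 2.96 × 1.36 × 10.05 = 40.46 ft³/s
w_3 = (28.3 − 14.9)/2 = 6.7 ft; q_3 = 3.05 × 1.45 × 6.7 = 29.63 ft³/s
w_4 = (46.1 − 20.1)/2 = 13 ft; q_4 = 3.06 × 1.75 × 13 = 69.62 ft³/s
w_5 = (55.8 − 28.3)/2 = 13.75 ft; q_5 = 3.52 × 2.12 × 13.75 = 102.6 ft³/s
w_6 = (75.1 − 46.1)/2 = 14.5 ft; q_6 = 3.18 × 2.10 × 14.5 = 96.83 ft³/s
Stations 1, 7 contribute zero (depth or velocity is 0).
Q = Σ qᵢ = 339.1 ft³/s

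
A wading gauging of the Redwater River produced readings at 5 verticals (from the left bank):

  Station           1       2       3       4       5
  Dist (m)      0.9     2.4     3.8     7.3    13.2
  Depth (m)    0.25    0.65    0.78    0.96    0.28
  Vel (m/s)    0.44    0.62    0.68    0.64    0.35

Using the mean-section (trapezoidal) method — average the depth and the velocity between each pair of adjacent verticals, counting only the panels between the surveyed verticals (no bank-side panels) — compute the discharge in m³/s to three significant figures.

Panel 1-2: Δb = 1.5 m, d̄ = (0.25+0.65)/2 = 0.45, v̄ = (0.44+0.62)/2 = 0.53 → q = 1.5×0.45×0.53 = 0.3578 m³/s
Panel 2-3: Δb = 1.4 m, d̄ = (0.65+0.78)/2 = 0.715, v̄ = (0.62+0.68)/2 = 0.65 → q = 1.4×0.715×0.65 = 0.6507 m³/s
Panel 3-4: Δb = 3.5 m, d̄ = (0.78+0.96)/2 = 0.87, v̄ = (0.68+0.64)/2 = 0.66 → q = 3.5×0.87×0.66 = 2.010 m³/s
Panel 4-5: Δb = 5.9 m, d̄ = (0.96+0.28)/2 = 0.62, v̄ = (0.64+0.35)/2 = 0.495 → q = 5.9×0.62×0.495 = 1.811 m³/s
Q = Σ q = 4.829 m³/s

4.83 m³/s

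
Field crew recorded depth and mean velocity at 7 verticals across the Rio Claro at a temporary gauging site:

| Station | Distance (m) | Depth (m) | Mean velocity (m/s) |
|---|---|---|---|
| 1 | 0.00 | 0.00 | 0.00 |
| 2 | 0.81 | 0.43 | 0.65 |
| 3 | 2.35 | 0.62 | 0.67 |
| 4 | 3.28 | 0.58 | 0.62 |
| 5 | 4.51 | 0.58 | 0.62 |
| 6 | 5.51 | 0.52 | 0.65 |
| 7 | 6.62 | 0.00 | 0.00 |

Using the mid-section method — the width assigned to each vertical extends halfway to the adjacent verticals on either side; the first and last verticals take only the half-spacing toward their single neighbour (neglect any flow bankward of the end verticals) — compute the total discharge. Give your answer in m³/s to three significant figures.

1.99 m³/s

w_2 = (2.35 − 0.00)/2 = 1.175 m; q_2 = 0.65 × 0.43 × 1.175 = 0.3284 m³/s
w_3 = (3.28 − 0.81)/2 = 1.235 m; q_3 = 0.67 × 0.62 × 1.235 = 0.5130 m³/s
w_4 = (4.51 − 2.35)/2 = 1.08 m; q_4 = 0.62 × 0.58 × 1.08 = 0.3884 m³/s
w_5 = (5.51 − 3.28)/2 = 1.115 m; q_5 = 0.62 × 0.58 × 1.115 = 0.4010 m³/s
w_6 = (6.62 − 4.51)/2 = 1.055 m; q_6 = 0.65 × 0.52 × 1.055 = 0.3566 m³/s
Stations 1, 7 contribute zero (depth or velocity is 0).
Q = Σ qᵢ = 1.987 m³/s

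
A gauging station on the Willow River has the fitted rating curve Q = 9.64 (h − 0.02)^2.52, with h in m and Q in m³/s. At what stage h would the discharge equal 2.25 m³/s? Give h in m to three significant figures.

0.581 m

h − h₀ = (Q/C)^(1/b) = (2.25/9.64)^(1/2.52) = 0.5614 m
h = 0.02 + 0.5614 = 0.5814 m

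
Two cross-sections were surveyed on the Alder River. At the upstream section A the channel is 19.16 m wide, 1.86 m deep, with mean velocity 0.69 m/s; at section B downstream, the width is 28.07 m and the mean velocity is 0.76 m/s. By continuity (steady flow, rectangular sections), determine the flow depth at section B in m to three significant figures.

1.15 m

Q = A₁V₁ = (19.16×1.86) × 0.69 = 24.59 m³/s
d₂ = Q/(b₂ V₂) = 24.59/(28.07×0.76) = 1.153 m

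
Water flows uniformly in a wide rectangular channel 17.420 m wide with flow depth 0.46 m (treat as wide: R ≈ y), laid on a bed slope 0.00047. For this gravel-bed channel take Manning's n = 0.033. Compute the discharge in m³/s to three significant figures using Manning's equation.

3.14 m³/s

A = b·y = 17.420 × 0.46 = 8.013 m²
Wide channel: R ≈ y = 0.46 m
Q = (1/n)·A·R^(2/3)·S^(1/2) = (1/0.033) × 8.013 × 0.4600^(2/3) × 0.00047^(1/2) = 3.137 m³/s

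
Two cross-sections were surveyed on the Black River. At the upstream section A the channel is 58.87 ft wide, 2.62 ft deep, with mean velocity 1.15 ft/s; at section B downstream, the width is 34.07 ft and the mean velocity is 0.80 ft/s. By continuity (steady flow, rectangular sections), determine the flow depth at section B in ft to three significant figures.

Q = A₁V₁ = (58.87×2.62) × 1.15 = 177.4 ft³/s
d₂ = Q/(b₂ V₂) = 177.4/(34.07×0.80) = 6.508 ft

6.51 ft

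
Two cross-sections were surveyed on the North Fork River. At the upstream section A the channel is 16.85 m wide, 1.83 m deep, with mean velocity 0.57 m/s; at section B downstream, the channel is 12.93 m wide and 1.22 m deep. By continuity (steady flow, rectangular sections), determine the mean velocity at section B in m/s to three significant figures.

Q = A₁V₁ = (16.85×1.83) × 0.57 = 17.58 m³/s
A₂ = 12.93 × 1.22 = 15.77 m²
V₂ = Q/A₂ = 17.58/15.77 = 1.114 m/s

1.11 m/s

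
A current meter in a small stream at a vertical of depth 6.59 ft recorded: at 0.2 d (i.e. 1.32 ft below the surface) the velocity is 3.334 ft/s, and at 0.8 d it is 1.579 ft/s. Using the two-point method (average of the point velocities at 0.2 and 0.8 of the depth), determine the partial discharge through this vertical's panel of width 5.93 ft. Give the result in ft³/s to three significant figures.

96.0 ft³/s

v̄ = (3.334 + 1.579) / 2 = 2.457 ft/s
q = v̄ × d × w = 2.457 × 6.59 × 5.93 = 96.00 ft³/s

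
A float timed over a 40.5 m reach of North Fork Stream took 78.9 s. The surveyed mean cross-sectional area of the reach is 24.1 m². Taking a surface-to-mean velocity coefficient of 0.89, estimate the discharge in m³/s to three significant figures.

11.0 m³/s

v_surface = L / t̄ = 40.5 / 78.9 = 0.5133 m/s
v_mean = 0.89 × 0.5133 = 0.4568 m/s
Q = A × v_mean = 24.1 × 0.4568 = 11.01 m³/s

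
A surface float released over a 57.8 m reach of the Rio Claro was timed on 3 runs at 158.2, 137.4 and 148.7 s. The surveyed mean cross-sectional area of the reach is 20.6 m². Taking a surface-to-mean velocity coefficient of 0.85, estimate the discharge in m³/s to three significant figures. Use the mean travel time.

t̄ = (158.2 + 137.4 + 148.7) / 3 = 148.1 s
v_surface = L / t̄ = 57.8 / 148.1 = 0.3903 m/s
v_mean = 0.85 × 0.3903 = 0.3317 m/s
Q = A × v_mean = 20.6 × 0.3317 = 6.834 m³/s

6.83 m³/s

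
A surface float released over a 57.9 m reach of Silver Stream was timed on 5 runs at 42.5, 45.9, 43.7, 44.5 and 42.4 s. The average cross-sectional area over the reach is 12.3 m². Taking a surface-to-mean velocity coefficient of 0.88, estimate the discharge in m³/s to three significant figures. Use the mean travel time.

t̄ = (42.5 + 45.9 + 43.7 + 44.5 + 42.4) / 5 = 43.8 s
v_surface = L / t̄ = 57.9 / 43.8 = 1.322 m/s
v_mean = 0.88 × 1.322 = 1.163 m/s
Q = A × v_mean = 12.3 × 1.163 = 14.31 m³/s

14.3 m³/s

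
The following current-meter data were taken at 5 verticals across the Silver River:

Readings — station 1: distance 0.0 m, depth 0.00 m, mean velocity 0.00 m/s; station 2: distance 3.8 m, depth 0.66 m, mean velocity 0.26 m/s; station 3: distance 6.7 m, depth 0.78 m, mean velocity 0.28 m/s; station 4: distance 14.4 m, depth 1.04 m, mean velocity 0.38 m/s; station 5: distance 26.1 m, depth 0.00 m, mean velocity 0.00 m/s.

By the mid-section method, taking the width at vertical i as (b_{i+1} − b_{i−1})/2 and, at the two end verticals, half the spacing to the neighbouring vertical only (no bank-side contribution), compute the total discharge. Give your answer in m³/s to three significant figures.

5.57 m³/s

w_2 = (6.7 − 0.0)/2 = 3.35 m; q_2 = 0.26 × 0.66 × 3.35 = 0.5749 m³/s
w_3 = (14.4 − 3.8)/2 = 5.3 m; q_3 = 0.28 × 0.78 × 5.3 = 1.158 m³/s
w_4 = (26.1 − 6.7)/2 = 9.7 m; q_4 = 0.38 × 1.04 × 9.7 = 3.833 m³/s
Stations 1, 5 contribute zero (depth or velocity is 0).
Q = Σ qᵢ = 5.566 m³/s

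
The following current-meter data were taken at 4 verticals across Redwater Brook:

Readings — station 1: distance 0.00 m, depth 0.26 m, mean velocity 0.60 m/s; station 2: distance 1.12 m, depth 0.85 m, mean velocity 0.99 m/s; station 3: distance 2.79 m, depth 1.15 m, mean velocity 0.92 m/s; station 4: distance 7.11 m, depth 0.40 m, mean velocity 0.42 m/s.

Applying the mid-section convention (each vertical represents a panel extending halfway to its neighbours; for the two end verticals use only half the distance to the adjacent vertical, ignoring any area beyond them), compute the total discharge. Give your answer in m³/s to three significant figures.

w_1 = (1.12 − 0.00)/2 = 0.56 m; q_1 = 0.60 × 0.26 × 0.56 = 0.08736 m³/s
w_2 = (2.79 − 0.00)/2 = 1.395 m; q_2 = 0.99 × 0.85 × 1.395 = 1.174 m³/s
w_3 = (7.11 − 1.12)/2 = 2.995 m; q_3 = 0.92 × 1.15 × 2.995 = 3.169 m³/s
w_4 = (7.11 − 2.79)/2 = 2.16 m; q_4 = 0.42 × 0.40 × 2.16 = 0.3629 m³/s
Q = Σ qᵢ = 4.793 m³/s

4.79 m³/s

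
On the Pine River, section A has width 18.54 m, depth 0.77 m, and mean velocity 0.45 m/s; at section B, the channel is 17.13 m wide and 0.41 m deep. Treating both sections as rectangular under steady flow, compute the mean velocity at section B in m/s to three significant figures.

0.915 m/s

Q = A₁V₁ = (18.54×0.77) × 0.45 = 6.424 m³/s
A₂ = 17.13 × 0.41 = 7.023 m²
V₂ = Q/A₂ = 6.424/7.023 = 0.9147 m/s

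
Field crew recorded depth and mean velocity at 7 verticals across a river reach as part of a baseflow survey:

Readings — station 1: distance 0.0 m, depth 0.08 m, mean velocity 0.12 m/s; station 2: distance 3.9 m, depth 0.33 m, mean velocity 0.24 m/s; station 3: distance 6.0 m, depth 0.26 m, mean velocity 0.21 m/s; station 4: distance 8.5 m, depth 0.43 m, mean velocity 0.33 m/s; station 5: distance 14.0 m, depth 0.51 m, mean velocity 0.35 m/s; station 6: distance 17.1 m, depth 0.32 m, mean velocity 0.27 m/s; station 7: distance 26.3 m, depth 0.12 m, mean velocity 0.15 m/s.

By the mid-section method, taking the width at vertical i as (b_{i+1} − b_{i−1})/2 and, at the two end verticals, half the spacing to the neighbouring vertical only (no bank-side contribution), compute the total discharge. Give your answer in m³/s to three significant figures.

2.33 m³/s

w_1 = (3.9 − 0.0)/2 = 1.95 m; q_1 = 0.12 × 0.08 × 1.95 = 0.01872 m³/s
w_2 = (6.0 − 0.0)/2 = 3 m; q_2 = 0.24 × 0.33 × 3 = 0.2376 m³/s
w_3 = (8.5 − 3.9)/2 = 2.3 m; q_3 = 0.21 × 0.26 × 2.3 = 0.1256 m³/s
w_4 = (14.0 − 6.0)/2 = 4 m; q_4 = 0.33 × 0.43 × 4 = 0.5676 m³/s
w_5 = (17.1 − 8.5)/2 = 4.3 m; q_5 = 0.35 × 0.51 × 4.3 = 0.7676 m³/s
w_6 = (26.3 − 14.0)/2 = 6.15 m; q_6 = 0.27 × 0.32 × 6.15 = 0.5314 m³/s
w_7 = (26.3 − 17.1)/2 = 4.6 m; q_7 = 0.15 × 0.12 × 4.6 = 0.08280 m³/s
Q = Σ qᵢ = 2.331 m³/s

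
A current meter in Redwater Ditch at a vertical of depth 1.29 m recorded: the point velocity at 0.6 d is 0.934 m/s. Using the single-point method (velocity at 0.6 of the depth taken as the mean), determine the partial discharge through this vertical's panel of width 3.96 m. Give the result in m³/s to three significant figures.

v̄ = v₀.₆ = 0.934 m/s
q = v̄ × d × w = 0.9340 × 1.29 × 3.96 = 4.771 m³/s

4.77 m³/s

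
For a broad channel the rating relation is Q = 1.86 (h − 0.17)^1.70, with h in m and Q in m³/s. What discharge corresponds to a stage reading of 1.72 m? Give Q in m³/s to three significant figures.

3.92 m³/s

Q = 1.86 × (1.72 − 0.17)^1.70 = 1.86 × 1.55^1.70 = 3.918 m³/s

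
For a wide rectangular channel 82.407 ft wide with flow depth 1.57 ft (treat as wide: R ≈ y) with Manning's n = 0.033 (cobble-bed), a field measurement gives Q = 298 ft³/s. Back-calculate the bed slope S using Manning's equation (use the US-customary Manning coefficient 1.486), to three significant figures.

0.00143

A = b·y = 82.407 × 1.57 = 129.4 ft²
Wide channel: R ≈ y = 1.57 ft
S = (Q·n / (1.486·A·R^(2/3)))² = (298×0.033 / (1.486×129.4×1.351))² = 0.001434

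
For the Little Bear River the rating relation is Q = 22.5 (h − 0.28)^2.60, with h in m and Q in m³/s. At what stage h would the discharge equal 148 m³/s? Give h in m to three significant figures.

h − h₀ = (Q/C)^(1/b) = (148/22.5)^(1/2.60) = 2.064 m
h = 0.28 + 2.064 = 2.344 m

2.34 m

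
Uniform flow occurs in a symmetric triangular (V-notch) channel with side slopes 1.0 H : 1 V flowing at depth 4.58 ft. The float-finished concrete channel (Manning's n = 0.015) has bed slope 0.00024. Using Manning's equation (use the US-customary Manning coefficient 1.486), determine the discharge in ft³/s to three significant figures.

A = z·y² = 1.0×4.58² = 20.98 ft²
P = 2y√(1+z²) = 2×4.58×√(1+1.0²) = 12.95 ft
R = A/P = 20.98/12.95 = 1.619 ft
Q = (1.486/n)·A·R^(2/3)·S^(1/2) = (1.486/0.015) × 20.98 × 1.619^(2/3) × 0.00024^(1/2) = 44.39 ft³/s

44.4 ft³/s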